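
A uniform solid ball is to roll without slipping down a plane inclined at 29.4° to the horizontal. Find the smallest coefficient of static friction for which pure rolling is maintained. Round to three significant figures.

For this body I = (2/5)MR², i.e. k = I/(MR²) = 0.4.
Along the incline Mg sinθ − f = Ma, and torque about the center fR = Iα = kMR²(a/R) gives f = kMa.
These give a = g sinθ/(1+k) and the required friction f = kMg sinθ/(1+k).
With N = Mg cosθ, the no-slip condition f ≤ μN gives μ_min = f/N = k tanθ/(1+k).
μ_min = 0.4 × tan29.4° / 1.4 ≈ 0.161.

μ_min ≈ 0.161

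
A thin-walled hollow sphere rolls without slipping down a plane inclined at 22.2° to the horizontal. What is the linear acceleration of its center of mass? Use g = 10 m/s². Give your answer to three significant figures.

a ≈ 2.27 m/s²

With I = (2/3)MR², the ratio k = I/(MR²) is 2/3.
Along the incline Mg sinθ − f = Ma, and torque about the center fR = Iα = kMR²(a/R) gives f = kMa.
Eliminating f: Mg sinθ = (1+k)Ma, so a = g sinθ/(1+k) = 10 × sin22.2° / 1.667 ≈ 2.27 m/s².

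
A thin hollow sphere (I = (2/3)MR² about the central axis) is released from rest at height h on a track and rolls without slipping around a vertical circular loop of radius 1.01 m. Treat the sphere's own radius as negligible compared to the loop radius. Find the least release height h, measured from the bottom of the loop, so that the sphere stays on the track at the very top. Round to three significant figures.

With I = (2/3)MR², the ratio k = I/(MR²) is 2/3.
At the top of the loop, the minimum-contact condition is Mg = Mv_top²/r, so v_top² = gr.
With ω = v/R, the kinetic energy at speed v is ½(1+k)Mv² = (5/6)Mv².
Energy conservation from release (height h) to the top (height 2r): Mgh = Mg(2r) + (5/6)M·gr.
Thus h_min = 2r + (1+k)r/2 = r(2 + 1.667/2) = 1.01 × 2.833 ≈ 2.86 m.

h_min ≈ 2.86 m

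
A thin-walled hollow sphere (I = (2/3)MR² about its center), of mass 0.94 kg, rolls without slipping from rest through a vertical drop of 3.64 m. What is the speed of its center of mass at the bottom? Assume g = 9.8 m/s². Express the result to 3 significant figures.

v ≈ 6.54 m/s

With I = (2/3)MR², the ratio k = I/(MR²) is 2/3.
Since it rolls without slipping, ω = v/R and KE = ½Mv² + ½Iω² = ½(1+k)Mv² = (5/6)Mv².
Energy conservation: Mgh = (5/6)Mv², so v = √(2gh/(1+k)) = √(2 × 9.8 × 3.64 / 1.667) ≈ 6.54 m/s.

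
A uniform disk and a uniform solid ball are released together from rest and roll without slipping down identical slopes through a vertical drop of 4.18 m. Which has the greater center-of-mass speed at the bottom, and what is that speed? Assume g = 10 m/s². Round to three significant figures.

For rolling without slipping, Mgh = ½(1+k)Mv² where k = I/(MR²), so v = √(2gh/(1+k)).
Uniform disk: k = 0.5, giving v = √(2×10×4.18/1.5) = 7.465 m/s.
Uniform solid ball: k = 0.4, giving v = √(2×10×4.18/1.4) = 7.728 m/s.
The smaller k wins: the uniform solid ball, at ≈ 7.73 m/s.

the uniform solid ball, at v ≈ 7.73 m/s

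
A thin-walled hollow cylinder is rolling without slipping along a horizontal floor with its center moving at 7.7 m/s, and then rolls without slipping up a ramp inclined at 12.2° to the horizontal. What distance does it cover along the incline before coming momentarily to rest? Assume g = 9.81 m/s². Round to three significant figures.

Here I = MR², so the shape factor k = I/(MR²) = 1.
Pure rolling means v = ωR; then KE = ½Mv² + ½I(v/R)² = ½(1+k)Mv² = Mv².
Setting this equal to Mgh gives the vertical rise h = (1+k)v₀²/(2g) = 2×7.7²/(2×9.81) = 6.044 m.
The distance along the slope is d = h/sinθ = 6.044/sin12.2° ≈ 28.6 m.

d ≈ 28.6 m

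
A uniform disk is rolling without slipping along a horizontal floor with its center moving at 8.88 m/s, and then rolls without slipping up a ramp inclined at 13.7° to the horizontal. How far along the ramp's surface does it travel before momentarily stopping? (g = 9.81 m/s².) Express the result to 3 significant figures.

d ≈ 25.5 m

With I = (1/2)MR², the ratio k = I/(MR²) is 0.5.
The rolling condition ω = v/R makes the rotational term ½I(v/R)² = ½kMv², so KE_total = ½(1+k)Mv² = (3/4)Mv².
Setting this equal to Mgh gives the vertical rise h = (1+k)v₀²/(2g) = 1.5×8.88²/(2×9.81) = 6.029 m.
The distance along the slope is d = h/sinθ = 6.029/sin13.7° ≈ 25.5 m.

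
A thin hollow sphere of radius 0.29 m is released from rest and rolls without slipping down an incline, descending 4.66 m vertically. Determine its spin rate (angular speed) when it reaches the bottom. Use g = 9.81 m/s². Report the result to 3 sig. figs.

Here I = (2/3)MR², so the shape factor k = I/(MR²) = 2/3.
Rolling without slipping gives ω = v/R, so the total kinetic energy is ½Mv² + ½Iω² = ½(1+k)Mv² = (5/6)Mv².
Energy conservation Mgh = ½(1+k)Mv² gives v = √(2gh/(1+k)) = √(2 × 9.81 × 4.66 / 1.667) = 7.407 m/s.
The angular speed follows from ω = v/R = 7.407/0.29 ≈ 25.5 rad/s.

ω ≈ 25.5 rad/s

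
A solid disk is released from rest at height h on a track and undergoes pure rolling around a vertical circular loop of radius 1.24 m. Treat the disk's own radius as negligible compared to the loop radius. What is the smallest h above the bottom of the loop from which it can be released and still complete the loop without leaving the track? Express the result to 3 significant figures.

The moment of inertia is (1/2)MR², giving k ≡ I/(MR²) = 0.5.
At the top of the loop, the minimum-contact condition is Mg = Mv_top²/r, so v_top² = gr.
With ω = v/R, the kinetic energy at speed v is ½(1+k)Mv² = (3/4)Mv².
Energy conservation from release (height h) to the top (height 2r): Mgh = Mg(2r) + (3/4)M·gr.
Thus h_min = 2r + (1+k)r/2 = r(2 + 1.5/2) = 1.24 × 2.75 ≈ 3.41 m.

h_min ≈ 3.41 m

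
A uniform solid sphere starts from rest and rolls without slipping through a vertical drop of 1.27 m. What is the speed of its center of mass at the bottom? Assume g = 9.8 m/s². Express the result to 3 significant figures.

v ≈ 4.22 m/s

The moment of inertia is (2/5)MR², giving k ≡ I/(MR²) = 0.4.
Pure rolling means v = ωR; then KE = ½Mv² + ½I(v/R)² = ½(1+k)Mv² = (7/10)Mv².
Setting Mgh = (7/10)Mv² gives v = √(2gh/(1+k)) = √(2·9.8·1.27/1.4) ≈ 4.22 m/s.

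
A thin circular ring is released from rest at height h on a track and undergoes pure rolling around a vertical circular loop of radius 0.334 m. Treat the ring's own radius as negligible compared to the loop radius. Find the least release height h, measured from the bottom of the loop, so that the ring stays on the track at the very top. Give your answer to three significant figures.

For this body I = MR², i.e. k = I/(MR²) = 1.
At the top of the loop, the minimum-contact condition is Mg = Mv_top²/r, so v_top² = gr.
With ω = v/R, the kinetic energy at speed v is ½(1+k)Mv² = Mv².
Energy conservation from release (height h) to the top (height 2r): Mgh = Mg(2r) + M·gr.
Thus h_min = 2r + (1+k)r/2 = r(2 + 2/2) = 0.334 × 3 ≈ 1.00 m.

h_min ≈ 1.00 m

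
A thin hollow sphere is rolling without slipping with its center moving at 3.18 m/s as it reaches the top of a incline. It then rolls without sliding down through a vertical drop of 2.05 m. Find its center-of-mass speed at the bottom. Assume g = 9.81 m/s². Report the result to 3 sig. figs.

v ≈ 5.85 m/s

The moment of inertia is (2/3)MR², giving k ≡ I/(MR²) = 2/3.
The rolling condition ω = v/R makes the rotational term ½I(v/R)² = ½kMv², so KE_total = ½(1+k)Mv² = (5/6)Mv².
Conserving energy between top and bottom: (5/6)Mv² = (5/6)Mv₀² + Mgh, hence v² = v₀² + 2gh/(1+k).
v = √(3.18² + 2×9.81×2.05/1.667) = √34.25 ≈ 5.85 m/s.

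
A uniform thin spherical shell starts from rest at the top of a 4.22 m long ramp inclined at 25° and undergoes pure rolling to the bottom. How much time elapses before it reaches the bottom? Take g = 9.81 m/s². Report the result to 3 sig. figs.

t ≈ 1.84 s

Here I = (2/3)MR², so the shape factor k = I/(MR²) = 2/3.
Along the incline Mg sinθ − f = Ma, and torque about the center fR = Iα = kMR²(a/R) gives f = kMa.
Hence a = g sinθ/(1+k) = 9.81×sin25°/1.667 = 2.488 m/s².
With constant a from rest, t = √(2L/a) = √(2·4.22/2.488) ≈ 1.84 s.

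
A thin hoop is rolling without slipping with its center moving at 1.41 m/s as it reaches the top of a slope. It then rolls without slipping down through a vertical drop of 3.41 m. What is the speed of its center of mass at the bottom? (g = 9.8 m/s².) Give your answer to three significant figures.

With I = MR², the ratio k = I/(MR²) is 1.
The rolling condition ω = v/R makes the rotational term ½I(v/R)² = ½kMv², so KE_total = ½(1+k)Mv² = Mv².
Conserving energy between top and bottom: Mv² = Mv₀² + Mgh, hence v² = v₀² + 2gh/(1+k).
v = √(1.41² + 2×9.8×3.41/2) = √35.41 ≈ 5.95 m/s.

v ≈ 5.95 m/s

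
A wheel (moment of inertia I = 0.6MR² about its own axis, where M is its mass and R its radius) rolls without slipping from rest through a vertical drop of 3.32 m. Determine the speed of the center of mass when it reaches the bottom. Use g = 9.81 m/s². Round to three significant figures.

v ≈ 6.38 m/s

Here I = 0.6MR², so the shape factor k = I/(MR²) = 0.6.
Rolling without slipping gives ω = v/R, so the total kinetic energy is ½Mv² + ½Iω² = ½(1+k)Mv² = (4/5)Mv².
Energy conservation: Mgh = (4/5)Mv², so v = √(2gh/(1+k)) = √(2 × 9.81 × 3.32 / 1.6) ≈ 6.38 m/s.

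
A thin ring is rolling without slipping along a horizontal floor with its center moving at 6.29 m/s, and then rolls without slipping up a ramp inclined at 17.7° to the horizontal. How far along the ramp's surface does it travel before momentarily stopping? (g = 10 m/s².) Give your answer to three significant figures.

The moment of inertia is MR², giving k ≡ I/(MR²) = 1.
The rolling condition ω = v/R makes the rotational term ½I(v/R)² = ½kMv², so KE_total = ½(1+k)Mv² = Mv².
Setting this equal to Mgh gives the vertical rise h = (1+k)v₀²/(2g) = 2×6.29²/(2×10) = 3.956 m.
The distance along the slope is d = h/sinθ = 3.956/sin17.7° ≈ 13.0 m.

d ≈ 13.0 m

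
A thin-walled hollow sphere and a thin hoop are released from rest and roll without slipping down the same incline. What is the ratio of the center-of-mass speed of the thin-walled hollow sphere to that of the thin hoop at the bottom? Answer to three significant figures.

Each satisfies Mgh = ½(1+k)Mv² with k = I/(MR²), so v ∝ 1/√(1+k).
For the thin-walled hollow sphere k = 2/3; for the thin hoop k = 1.
v₁/v₂ = √((1+k₂)/(1+k₁)) = √(2/1.667) ≈ 1.10.

v_ratio ≈ 1.10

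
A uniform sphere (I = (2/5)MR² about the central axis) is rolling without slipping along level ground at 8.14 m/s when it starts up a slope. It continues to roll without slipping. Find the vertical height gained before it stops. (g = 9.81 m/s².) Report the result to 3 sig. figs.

h ≈ 4.73 m

For this body I = (2/5)MR², i.e. k = I/(MR²) = 0.4.
Rolling without slipping gives ω = v/R, so the total kinetic energy is ½Mv² + ½Iω² = ½(1+k)Mv² = (7/10)Mv².
At the top the kinetic energy is zero, so (7/10)Mv₀² = Mgh.
Thus h = (1+k)v₀²/(2g) = 1.4 × 8.14² / (2 × 9.81) ≈ 4.73 m.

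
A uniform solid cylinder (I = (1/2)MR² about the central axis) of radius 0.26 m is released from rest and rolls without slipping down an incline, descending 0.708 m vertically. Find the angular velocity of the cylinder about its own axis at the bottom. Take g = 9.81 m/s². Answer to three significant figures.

ω ≈ 11.7 rad/s

Here I = (1/2)MR², so the shape factor k = I/(MR²) = 0.5.
Pure rolling means v = ωR; then KE = ½Mv² + ½I(v/R)² = ½(1+k)Mv² = (3/4)Mv².
Energy conservation Mgh = ½(1+k)Mv² gives v = √(2gh/(1+k)) = √(2 × 9.81 × 0.708 / 1.5) = 3.043 m/s.
Then ω = v/R = 3.043 / 0.26 ≈ 11.7 rad/s.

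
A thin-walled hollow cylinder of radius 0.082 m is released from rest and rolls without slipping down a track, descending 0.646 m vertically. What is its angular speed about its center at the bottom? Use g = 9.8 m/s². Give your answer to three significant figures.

ω ≈ 30.7 rad/s

With I = MR², the ratio k = I/(MR²) is 1.
The rolling condition ω = v/R makes the rotational term ½I(v/R)² = ½kMv², so KE_total = ½(1+k)Mv² = Mv².
Energy conservation Mgh = ½(1+k)Mv² gives v = √(2gh/(1+k)) = √(2 × 9.8 × 0.646 / 2) = 2.516 m/s.
Then ω = v/R = 2.516 / 0.082 ≈ 30.7 rad/s.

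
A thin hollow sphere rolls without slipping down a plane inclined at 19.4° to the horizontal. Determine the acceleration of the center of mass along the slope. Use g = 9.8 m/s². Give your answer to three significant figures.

For this body I = (2/3)MR², i.e. k = I/(MR²) = 2/3.
Translational: Mg sinθ − f = Ma. Rotational about the CM: fR = Iα = kMRa, so f = kMa.
Eliminating f: Mg sinθ = (1+k)Ma, so a = g sinθ/(1+k) = 9.8 × sin19.4° / 1.667 ≈ 1.95 m/s².

a ≈ 1.95 m/s²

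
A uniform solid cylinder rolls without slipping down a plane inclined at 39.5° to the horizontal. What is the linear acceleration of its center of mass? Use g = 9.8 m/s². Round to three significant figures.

The moment of inertia is (1/2)MR², giving k ≡ I/(MR²) = 0.5.
Along the incline Mg sinθ − f = Ma, and torque about the center fR = Iα = kMR²(a/R) gives f = kMa.
Eliminating f: Mg sinθ = (1+k)Ma, so a = g sinθ/(1+k) = 9.8 × sin39.5° / 1.5 ≈ 4.16 m/s².

a ≈ 4.16 m/s²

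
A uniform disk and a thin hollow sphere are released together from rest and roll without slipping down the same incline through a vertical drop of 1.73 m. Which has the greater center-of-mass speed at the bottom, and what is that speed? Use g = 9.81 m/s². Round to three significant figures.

For rolling without slipping, Mgh = ½(1+k)Mv² where k = I/(MR²), so v = √(2gh/(1+k)).
Uniform disk: k = 0.5, giving v = √(2×9.81×1.73/1.5) = 4.757 m/s.
Thin hollow sphere: k = 2/3, giving v = √(2×9.81×1.73/1.667) = 4.513 m/s.
The smaller k wins: the uniform disk, at ≈ 4.76 m/s.

the uniform disk, at v ≈ 4.76 m/s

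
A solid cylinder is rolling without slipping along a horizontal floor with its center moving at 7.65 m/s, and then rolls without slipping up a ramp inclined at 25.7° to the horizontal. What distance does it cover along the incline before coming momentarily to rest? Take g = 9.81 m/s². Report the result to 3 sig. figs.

Here I = (1/2)MR², so the shape factor k = I/(MR²) = 0.5.
Pure rolling means v = ωR; then KE = ½Mv² + ½I(v/R)² = ½(1+k)Mv² = (3/4)Mv².
Setting this equal to Mgh gives the vertical rise h = (1+k)v₀²/(2g) = 1.5×7.65²/(2×9.81) = 4.474 m.
The distance along the slope is d = h/sinθ = 4.474/sin25.7° ≈ 10.3 m.

d ≈ 10.3 m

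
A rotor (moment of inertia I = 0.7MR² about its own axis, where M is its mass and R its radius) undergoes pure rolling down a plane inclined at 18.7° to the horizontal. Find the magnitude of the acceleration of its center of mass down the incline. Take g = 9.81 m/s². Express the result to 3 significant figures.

a ≈ 1.85 m/s²

With I = 0.7MR², the ratio k = I/(MR²) is 0.7.
Translational: Mg sinθ − f = Ma. Rotational about the CM: fR = Iα = kMRa, so f = kMa.
Eliminating f: Mg sinθ = (1+k)Ma, so a = g sinθ/(1+k) = 9.81 × sin18.7° / 1.7 ≈ 1.85 m/s².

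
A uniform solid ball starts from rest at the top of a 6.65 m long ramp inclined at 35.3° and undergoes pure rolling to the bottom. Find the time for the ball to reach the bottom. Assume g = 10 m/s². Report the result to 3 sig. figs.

t ≈ 1.80 s

The moment of inertia is (2/5)MR², giving k ≡ I/(MR²) = 0.4.
Translational: Mg sinθ − f = Ma. Rotational about the CM: fR = Iα = kMRa, so f = kMa.
Hence a = g sinθ/(1+k) = 10×sin35.3°/1.4 = 4.128 m/s².
Starting from rest, L = ½at², so t = √(2L/a) = √(2×6.65/4.128) ≈ 1.80 s.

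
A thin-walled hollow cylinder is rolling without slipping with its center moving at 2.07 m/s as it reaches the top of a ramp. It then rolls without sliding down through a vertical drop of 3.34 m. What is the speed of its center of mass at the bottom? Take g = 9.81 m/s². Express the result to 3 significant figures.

v ≈ 6.09 m/s

For this body I = MR², i.e. k = I/(MR²) = 1.
Rolling without slipping gives ω = v/R, so the total kinetic energy is ½Mv² + ½Iω² = ½(1+k)Mv² = Mv².
Energy conservation: Mv₀² + Mgh = Mv², so v² = v₀² + 2gh/(1+k).
v = √(2.07² + 2×9.81×3.34/2) = √37.05 ≈ 6.09 m/s.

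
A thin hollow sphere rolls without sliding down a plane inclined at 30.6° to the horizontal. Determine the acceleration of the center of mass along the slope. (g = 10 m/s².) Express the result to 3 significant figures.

With I = (2/3)MR², the ratio k = I/(MR²) is 2/3.
Newton's second law down the slope: Mg sinθ − f = Ma. The torque equation fR = Iα (with α = a/R) gives f = kMa.
Eliminating f: Mg sinθ = (1+k)Ma, so a = g sinθ/(1+k) = 10 × sin30.6° / 1.667 ≈ 3.05 m/s².

a ≈ 3.05 m/s²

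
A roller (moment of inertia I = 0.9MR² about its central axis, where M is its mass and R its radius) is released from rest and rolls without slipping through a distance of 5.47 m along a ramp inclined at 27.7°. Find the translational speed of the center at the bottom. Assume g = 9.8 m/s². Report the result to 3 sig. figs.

v ≈ 5.12 m/s

Here I = 0.9MR², so the shape factor k = I/(MR²) = 0.9.
Rolling without slipping gives ω = v/R, so the total kinetic energy is ½Mv² + ½Iω² = ½(1+k)Mv² = (19/20)Mv².
The vertical drop is h = L sinθ = 5.47 × sin27.7° = 2.543 m.
Setting Mgh = (19/20)Mv² gives v = √(2gh/(1+k)) = √(2·9.8·2.543/1.9) ≈ 5.12 m/s.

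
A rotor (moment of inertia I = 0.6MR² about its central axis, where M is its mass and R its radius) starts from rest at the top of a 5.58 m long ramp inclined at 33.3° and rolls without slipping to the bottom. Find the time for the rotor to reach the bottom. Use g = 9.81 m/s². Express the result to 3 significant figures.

The moment of inertia is 0.6MR², giving k ≡ I/(MR²) = 0.6.
Along the incline Mg sinθ − f = Ma, and torque about the center fR = Iα = kMR²(a/R) gives f = kMa.
Hence a = g sinθ/(1+k) = 9.81×sin33.3°/1.6 = 3.366 m/s².
With constant a from rest, t = √(2L/a) = √(2·5.58/3.366) ≈ 1.82 s.

t ≈ 1.82 s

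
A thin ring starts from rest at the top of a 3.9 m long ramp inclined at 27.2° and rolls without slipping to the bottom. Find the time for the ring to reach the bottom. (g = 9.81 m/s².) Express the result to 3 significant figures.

t ≈ 1.87 s

With I = MR², the ratio k = I/(MR²) is 1.
Translational: Mg sinθ − f = Ma. Rotational about the CM: fR = Iα = kMRa, so f = kMa.
Hence a = g sinθ/(1+k) = 9.81×sin27.2°/2 = 2.242 m/s².
With constant a from rest, t = √(2L/a) = √(2·3.9/2.242) ≈ 1.87 s.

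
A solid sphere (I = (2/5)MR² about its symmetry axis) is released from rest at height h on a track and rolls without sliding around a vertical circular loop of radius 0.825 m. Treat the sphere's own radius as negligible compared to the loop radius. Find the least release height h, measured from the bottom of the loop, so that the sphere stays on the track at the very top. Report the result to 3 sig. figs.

h_min ≈ 2.23 m

Here I = (2/5)MR², so the shape factor k = I/(MR²) = 0.4.
At the top, contact is just lost when gravity alone supplies the centripetal force: Mg = Mv_top²/r, i.e. v_top² = gr.
With ω = v/R, the kinetic energy at speed v is ½(1+k)Mv² = (7/10)Mv².
Energy conservation from release (height h) to the top (height 2r): Mgh = Mg(2r) + (7/10)M·gr.
Thus h_min = 2r + (1+k)r/2 = r(2 + 1.4/2) = 0.825 × 2.7 ≈ 2.23 m.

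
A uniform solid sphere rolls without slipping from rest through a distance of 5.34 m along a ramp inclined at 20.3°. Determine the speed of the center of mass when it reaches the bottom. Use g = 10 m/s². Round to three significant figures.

With I = (2/5)MR², the ratio k = I/(MR²) is 0.4.
Since it rolls without slipping, ω = v/R and KE = ½Mv² + ½Iω² = ½(1+k)Mv² = (7/10)Mv².
The vertical drop is h = L sinθ = 5.34 × sin20.3° = 1.853 m.
Energy conservation: Mgh = (7/10)Mv², so v = √(2gh/(1+k)) = √(2 × 10 × 1.853 / 1.4) ≈ 5.14 m/s.

v ≈ 5.14 m/s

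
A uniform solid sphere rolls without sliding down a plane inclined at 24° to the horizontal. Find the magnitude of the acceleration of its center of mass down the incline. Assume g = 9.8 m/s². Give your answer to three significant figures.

a ≈ 2.85 m/s²

The moment of inertia is (2/5)MR², giving k ≡ I/(MR²) = 0.4.
Newton's second law down the slope: Mg sinθ − f = Ma. The torque equation fR = Iα (with α = a/R) gives f = kMa.
Eliminating f: Mg sinθ = (1+k)Ma, so a = g sinθ/(1+k) = 9.8 × sin24° / 1.4 ≈ 2.85 m/s².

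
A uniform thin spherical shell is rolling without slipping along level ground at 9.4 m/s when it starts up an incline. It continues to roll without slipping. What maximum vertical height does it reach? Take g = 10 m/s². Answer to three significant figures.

Here I = (2/3)MR², so the shape factor k = I/(MR²) = 2/3.
Rolling without slipping gives ω = v/R, so the total kinetic energy is ½Mv² + ½Iω² = ½(1+k)Mv² = (5/6)Mv².
At the top the kinetic energy is zero, so (5/6)Mv₀² = Mgh.
Thus h = (1+k)v₀²/(2g) = 1.667 × 9.4² / (2 × 10) ≈ 7.36 m.

h ≈ 7.36 m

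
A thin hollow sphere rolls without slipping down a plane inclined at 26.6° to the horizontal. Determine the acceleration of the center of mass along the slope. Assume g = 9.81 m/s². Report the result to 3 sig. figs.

a ≈ 2.64 m/s²

Here I = (2/3)MR², so the shape factor k = I/(MR²) = 2/3.
Along the incline Mg sinθ − f = Ma, and torque about the center fR = Iα = kMR²(a/R) gives f = kMa.
Eliminating f: Mg sinθ = (1+k)Ma, so a = g sinθ/(1+k) = 9.81 × sin26.6° / 1.667 ≈ 2.64 m/s².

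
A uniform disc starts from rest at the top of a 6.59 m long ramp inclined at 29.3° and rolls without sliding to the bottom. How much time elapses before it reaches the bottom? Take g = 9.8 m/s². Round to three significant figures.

t ≈ 2.03 s

For this body I = (1/2)MR², i.e. k = I/(MR²) = 0.5.
Along the incline Mg sinθ − f = Ma, and torque about the center fR = Iα = kMR²(a/R) gives f = kMa.
Hence a = g sinθ/(1+k) = 9.8×sin29.3°/1.5 = 3.197 m/s².
Starting from rest, L = ½at², so t = √(2L/a) = √(2×6.59/3.197) ≈ 2.03 s.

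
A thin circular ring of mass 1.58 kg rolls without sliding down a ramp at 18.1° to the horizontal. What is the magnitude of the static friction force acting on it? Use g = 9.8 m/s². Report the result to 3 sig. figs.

For this body I = MR², i.e. k = I/(MR²) = 1.
Translational: Mg sinθ − f = Ma. Rotational about the CM: fR = Iα = kMRa, so f = kMa.
Combining, a = g sinθ/(1+k) and f = kMa = kMg sinθ/(1+k).
f = 1 × 1.58 × 9.8 × sin18.1° / 2 ≈ 2.41 N.

f ≈ 2.41 N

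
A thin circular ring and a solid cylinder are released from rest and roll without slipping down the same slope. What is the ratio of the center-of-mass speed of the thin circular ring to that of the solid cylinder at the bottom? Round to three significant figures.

Each satisfies Mgh = ½(1+k)Mv² with k = I/(MR²), so v ∝ 1/√(1+k).
For the thin circular ring k = 1; for the solid cylinder k = 0.5.
v₁/v₂ = √((1+k₂)/(1+k₁)) = √(1.5/2) ≈ 0.866.

v_ratio ≈ 0.866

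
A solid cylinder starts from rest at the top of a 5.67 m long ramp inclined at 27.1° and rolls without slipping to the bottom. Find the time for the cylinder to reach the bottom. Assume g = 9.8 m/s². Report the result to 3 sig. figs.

t ≈ 1.95 s

With I = (1/2)MR², the ratio k = I/(MR²) is 0.5.
Translational: Mg sinθ − f = Ma. Rotational about the CM: fR = Iα = kMRa, so f = kMa.
Hence a = g sinθ/(1+k) = 9.8×sin27.1°/1.5 = 2.976 m/s².
With constant a from rest, t = √(2L/a) = √(2·5.67/2.976) ≈ 1.95 s.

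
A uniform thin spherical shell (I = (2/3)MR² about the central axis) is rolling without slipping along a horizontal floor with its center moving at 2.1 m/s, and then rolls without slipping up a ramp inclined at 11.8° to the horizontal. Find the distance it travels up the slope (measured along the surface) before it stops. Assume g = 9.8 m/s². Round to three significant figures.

d ≈ 1.83 m

For this body I = (2/3)MR², i.e. k = I/(MR²) = 2/3.
Pure rolling means v = ωR; then KE = ½Mv² + ½I(v/R)² = ½(1+k)Mv² = (5/6)Mv².
Setting this equal to Mgh gives the vertical rise h = (1+k)v₀²/(2g) = 1.667×2.1²/(2×9.8) = 0.375 m.
Along the incline, d = h/sinθ = 0.375/sin11.8° ≈ 1.83 m.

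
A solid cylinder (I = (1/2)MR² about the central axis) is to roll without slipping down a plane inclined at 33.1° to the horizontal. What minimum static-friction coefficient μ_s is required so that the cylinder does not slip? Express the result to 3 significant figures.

μ_min ≈ 0.217

The moment of inertia is (1/2)MR², giving k ≡ I/(MR²) = 0.5.
Translational: Mg sinθ − f = Ma. Rotational about the CM: fR = Iα = kMRa, so f = kMa.
These give a = g sinθ/(1+k) and the required friction f = kMg sinθ/(1+k).
The normal force is N = Mg cosθ, so μ_min = f/N = k tanθ/(1+k).
μ_min = 0.5 × tan33.1° / 1.5 ≈ 0.217.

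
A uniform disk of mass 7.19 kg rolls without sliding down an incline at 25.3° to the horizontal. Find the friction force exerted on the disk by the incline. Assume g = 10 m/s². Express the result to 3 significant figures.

The moment of inertia is (1/2)MR², giving k ≡ I/(MR²) = 0.5.
Translational: Mg sinθ − f = Ma. Rotational about the CM: fR = Iα = kMRa, so f = kMa.
Combining, a = g sinθ/(1+k) and f = kMa = kMg sinθ/(1+k).
f = 0.5 × 7.19 × 10 × sin25.3° / 1.5 ≈ 10.2 N.

f ≈ 10.2 N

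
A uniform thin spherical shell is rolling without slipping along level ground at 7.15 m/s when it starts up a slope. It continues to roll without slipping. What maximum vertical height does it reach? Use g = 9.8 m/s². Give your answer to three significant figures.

h ≈ 4.35 m

Here I = (2/3)MR², so the shape factor k = I/(MR²) = 2/3.
The rolling condition ω = v/R makes the rotational term ½I(v/R)² = ½kMv², so KE_total = ½(1+k)Mv² = (5/6)Mv².
All of this converts to potential energy at the highest point: (5/6)Mv₀² = Mgh.
Thus h = (1+k)v₀²/(2g) = 1.667 × 7.15² / (2 × 9.8) ≈ 4.35 m.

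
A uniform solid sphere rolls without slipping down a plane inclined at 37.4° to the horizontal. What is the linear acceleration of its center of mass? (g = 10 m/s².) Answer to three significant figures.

With I = (2/5)MR², the ratio k = I/(MR²) is 0.4.
Translational: Mg sinθ − f = Ma. Rotational about the CM: fR = Iα = kMRa, so f = kMa.
Eliminating f: Mg sinθ = (1+k)Ma, so a = g sinθ/(1+k) = 10 × sin37.4° / 1.4 ≈ 4.34 m/s².

a ≈ 4.34 m/s²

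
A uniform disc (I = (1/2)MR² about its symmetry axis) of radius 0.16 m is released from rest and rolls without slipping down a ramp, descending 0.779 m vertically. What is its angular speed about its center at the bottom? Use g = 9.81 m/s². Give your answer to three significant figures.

With I = (1/2)MR², the ratio k = I/(MR²) is 0.5.
Since it rolls without slipping, ω = v/R and KE = ½Mv² + ½Iω² = ½(1+k)Mv² = (3/4)Mv².
Energy conservation Mgh = ½(1+k)Mv² gives v = √(2gh/(1+k)) = √(2 × 9.81 × 0.779 / 1.5) = 3.192 m/s.
The angular speed follows from ω = v/R = 3.192/0.16 ≈ 20.0 rad/s.

ω ≈ 20.0 rad/s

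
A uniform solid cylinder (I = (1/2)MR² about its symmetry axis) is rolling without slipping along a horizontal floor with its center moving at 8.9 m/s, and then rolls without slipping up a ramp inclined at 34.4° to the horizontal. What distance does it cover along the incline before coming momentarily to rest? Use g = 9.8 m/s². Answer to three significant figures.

d ≈ 10.7 m

For this body I = (1/2)MR², i.e. k = I/(MR²) = 0.5.
Rolling without slipping gives ω = v/R, so the total kinetic energy is ½Mv² + ½Iω² = ½(1+k)Mv² = (3/4)Mv².
Setting this equal to Mgh gives the vertical rise h = (1+k)v₀²/(2g) = 1.5×8.9²/(2×9.8) = 6.062 m.
Along the incline, d = h/sinθ = 6.062/sin34.4° ≈ 10.7 m.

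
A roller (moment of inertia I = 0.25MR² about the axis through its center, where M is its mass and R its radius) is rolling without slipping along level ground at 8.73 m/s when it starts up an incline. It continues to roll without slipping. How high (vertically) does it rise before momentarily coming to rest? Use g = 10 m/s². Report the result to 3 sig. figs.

With I = 0.25MR², the ratio k = I/(MR²) is 0.25.
Rolling without slipping gives ω = v/R, so the total kinetic energy is ½Mv² + ½Iω² = ½(1+k)Mv² = (5/8)Mv².
All of this converts to potential energy at the highest point: (5/8)Mv₀² = Mgh.
Thus h = (1+k)v₀²/(2g) = 1.25 × 8.73² / (2 × 10) ≈ 4.76 m.

h ≈ 4.76 m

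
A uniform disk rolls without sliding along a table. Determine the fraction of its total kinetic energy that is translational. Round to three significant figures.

fraction ≈ 0.667

The moment of inertia is (1/2)MR², giving k ≡ I/(MR²) = 0.5.
With ω = v/R, KE_trans = ½Mv² and KE_rot = ½Iω² = ½kMv², so KE_total = ½(1+k)Mv².
The translational fraction is therefore 1/(1+k) = 1/1.5 ≈ 0.667.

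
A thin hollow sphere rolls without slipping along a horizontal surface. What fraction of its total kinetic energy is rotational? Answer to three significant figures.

Here I = (2/3)MR², so the shape factor k = I/(MR²) = 2/3.
Since ω = v/R, the translational part is ½Mv² and the rotational part is ½I(v/R)² = ½kMv²; the total is ½(1+k)Mv².
The rotational fraction is therefore k/(1+k) = (2/3)/1.667 ≈ 0.400.

fraction ≈ 0.400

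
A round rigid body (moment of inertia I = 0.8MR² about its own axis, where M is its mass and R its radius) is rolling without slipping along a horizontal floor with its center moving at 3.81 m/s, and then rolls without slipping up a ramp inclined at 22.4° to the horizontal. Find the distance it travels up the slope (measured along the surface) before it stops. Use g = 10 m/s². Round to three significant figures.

The moment of inertia is 0.8MR², giving k ≡ I/(MR²) = 0.8.
Pure rolling means v = ωR; then KE = ½Mv² + ½I(v/R)² = ½(1+k)Mv² = (9/10)Mv².
Setting this equal to Mgh gives the vertical rise h = (1+k)v₀²/(2g) = 1.8×3.81²/(2×10) = 1.306 m.
The distance along the slope is d = h/sinθ = 1.306/sin22.4° ≈ 3.43 m.

d ≈ 3.43 m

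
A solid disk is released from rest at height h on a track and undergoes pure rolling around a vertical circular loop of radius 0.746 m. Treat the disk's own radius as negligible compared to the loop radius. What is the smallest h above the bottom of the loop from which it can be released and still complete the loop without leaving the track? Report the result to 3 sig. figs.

The moment of inertia is (1/2)MR², giving k ≡ I/(MR²) = 0.5.
At the top of the loop, the minimum-contact condition is Mg = Mv_top²/r, so v_top² = gr.
With ω = v/R, the kinetic energy at speed v is ½(1+k)Mv² = (3/4)Mv².
Energy conservation from release (height h) to the top (height 2r): Mgh = Mg(2r) + (3/4)M·gr.
Thus h_min = 2r + (1+k)r/2 = r(2 + 1.5/2) = 0.746 × 2.75 ≈ 2.05 m.

h_min ≈ 2.05 m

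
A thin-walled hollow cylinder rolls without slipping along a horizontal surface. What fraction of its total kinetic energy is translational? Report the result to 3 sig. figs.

fraction ≈ 0.500

The moment of inertia is MR², giving k ≡ I/(MR²) = 1.
Since ω = v/R, the translational part is ½Mv² and the rotational part is ½I(v/R)² = ½kMv²; the total is ½(1+k)Mv².
The translational fraction is therefore 1/(1+k) = 1/2 ≈ 0.500.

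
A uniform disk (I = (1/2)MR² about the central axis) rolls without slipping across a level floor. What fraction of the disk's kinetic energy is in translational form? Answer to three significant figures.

Here I = (1/2)MR², so the shape factor k = I/(MR²) = 0.5.
Since ω = v/R, the translational part is ½Mv² and the rotational part is ½I(v/R)² = ½kMv²; the total is ½(1+k)Mv².
The translational fraction is therefore 1/(1+k) = 1/1.5 ≈ 0.667.

fraction ≈ 0.667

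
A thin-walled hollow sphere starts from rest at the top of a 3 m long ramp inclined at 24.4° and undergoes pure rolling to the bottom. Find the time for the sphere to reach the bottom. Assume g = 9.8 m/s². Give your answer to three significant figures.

Here I = (2/3)MR², so the shape factor k = I/(MR²) = 2/3.
Along the incline Mg sinθ − f = Ma, and torque about the center fR = Iα = kMR²(a/R) gives f = kMa.
Hence a = g sinθ/(1+k) = 9.8×sin24.4°/1.667 = 2.429 m/s².
Starting from rest, L = ½at², so t = √(2L/a) = √(2×3/2.429) ≈ 1.57 s.

t ≈ 1.57 s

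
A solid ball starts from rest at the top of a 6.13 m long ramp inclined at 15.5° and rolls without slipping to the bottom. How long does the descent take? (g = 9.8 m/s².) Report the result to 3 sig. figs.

With I = (2/5)MR², the ratio k = I/(MR²) is 0.4.
Translational: Mg sinθ − f = Ma. Rotational about the CM: fR = Iα = kMRa, so f = kMa.
Hence a = g sinθ/(1+k) = 9.8×sin15.5°/1.4 = 1.871 m/s².
With constant a from rest, t = √(2L/a) = √(2·6.13/1.871) ≈ 2.56 s.

t ≈ 2.56 s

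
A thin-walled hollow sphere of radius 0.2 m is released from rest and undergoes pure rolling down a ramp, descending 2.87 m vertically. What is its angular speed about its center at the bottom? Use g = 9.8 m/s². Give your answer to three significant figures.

ω ≈ 29.0 rad/s

The moment of inertia is (2/3)MR², giving k ≡ I/(MR²) = 2/3.
The rolling condition ω = v/R makes the rotational term ½I(v/R)² = ½kMv², so KE_total = ½(1+k)Mv² = (5/6)Mv².
Energy conservation Mgh = ½(1+k)Mv² gives v = √(2gh/(1+k)) = √(2 × 9.8 × 2.87 / 1.667) = 5.81 m/s.
The angular speed follows from ω = v/R = 5.81/0.2 ≈ 29.0 rad/s.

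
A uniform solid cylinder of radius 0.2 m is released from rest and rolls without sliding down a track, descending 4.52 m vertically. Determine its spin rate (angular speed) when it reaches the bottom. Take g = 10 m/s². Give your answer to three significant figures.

The moment of inertia is (1/2)MR², giving k ≡ I/(MR²) = 0.5.
The rolling condition ω = v/R makes the rotational term ½I(v/R)² = ½kMv², so KE_total = ½(1+k)Mv² = (3/4)Mv².
Energy conservation Mgh = ½(1+k)Mv² gives v = √(2gh/(1+k)) = √(2 × 10 × 4.52 / 1.5) = 7.763 m/s.
Then ω = v/R = 7.763 / 0.2 ≈ 38.8 rad/s.

ω ≈ 38.8 rad/s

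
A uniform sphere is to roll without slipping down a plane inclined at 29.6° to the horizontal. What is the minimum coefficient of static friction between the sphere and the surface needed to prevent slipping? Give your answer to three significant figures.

μ_min ≈ 0.162

The moment of inertia is (2/5)MR², giving k ≡ I/(MR²) = 0.4.
Newton's second law down the slope: Mg sinθ − f = Ma. The torque equation fR = Iα (with α = a/R) gives f = kMa.
These give a = g sinθ/(1+k) and the required friction f = kMg sinθ/(1+k).
With N = Mg cosθ, the no-slip condition f ≤ μN gives μ_min = f/N = k tanθ/(1+k).
μ_min = 0.4 × tan29.6° / 1.4 ≈ 0.162.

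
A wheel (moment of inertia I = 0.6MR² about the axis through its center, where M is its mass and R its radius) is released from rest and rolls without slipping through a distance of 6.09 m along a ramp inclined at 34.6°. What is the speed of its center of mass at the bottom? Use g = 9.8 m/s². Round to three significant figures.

v ≈ 6.51 m/s

For this body I = 0.6MR², i.e. k = I/(MR²) = 0.6.
Since it rolls without slipping, ω = v/R and KE = ½Mv² + ½Iω² = ½(1+k)Mv² = (4/5)Mv².
The vertical drop is h = L sinθ = 6.09 × sin34.6° = 3.458 m.
Energy conservation: Mgh = (4/5)Mv², so v = √(2gh/(1+k)) = √(2 × 9.8 × 3.458 / 1.6) ≈ 6.51 m/s.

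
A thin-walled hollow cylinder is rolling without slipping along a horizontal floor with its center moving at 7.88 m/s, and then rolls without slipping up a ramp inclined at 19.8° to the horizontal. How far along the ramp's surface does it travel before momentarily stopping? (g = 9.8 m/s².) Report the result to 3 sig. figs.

d ≈ 18.7 m

The moment of inertia is MR², giving k ≡ I/(MR²) = 1.
Pure rolling means v = ωR; then KE = ½Mv² + ½I(v/R)² = ½(1+k)Mv² = Mv².
Setting this equal to Mgh gives the vertical rise h = (1+k)v₀²/(2g) = 2×7.88²/(2×9.8) = 6.336 m.
The distance along the slope is d = h/sinθ = 6.336/sin19.8° ≈ 18.7 m.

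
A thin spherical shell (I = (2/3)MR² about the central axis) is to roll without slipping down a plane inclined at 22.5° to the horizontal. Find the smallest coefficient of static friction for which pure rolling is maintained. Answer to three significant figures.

μ_min ≈ 0.166

With I = (2/3)MR², the ratio k = I/(MR²) is 2/3.
Along the incline Mg sinθ − f = Ma, and torque about the center fR = Iα = kMR²(a/R) gives f = kMa.
These give a = g sinθ/(1+k) and the required friction f = kMg sinθ/(1+k).
With N = Mg cosθ, the no-slip condition f ≤ μN gives μ_min = f/N = k tanθ/(1+k).
μ_min = (2/3) × tan22.5° / 1.667 ≈ 0.166.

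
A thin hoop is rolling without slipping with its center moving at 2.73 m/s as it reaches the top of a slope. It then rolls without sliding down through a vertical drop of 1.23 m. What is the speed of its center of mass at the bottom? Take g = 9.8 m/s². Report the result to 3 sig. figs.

Here I = MR², so the shape factor k = I/(MR²) = 1.
Pure rolling means v = ωR; then KE = ½Mv² + ½I(v/R)² = ½(1+k)Mv² = Mv².
Conserving energy between top and bottom: Mv² = Mv₀² + Mgh, hence v² = v₀² + 2gh/(1+k).
v = √(2.73² + 2×9.8×1.23/2) = √19.51 ≈ 4.42 m/s.

v ≈ 4.42 m/s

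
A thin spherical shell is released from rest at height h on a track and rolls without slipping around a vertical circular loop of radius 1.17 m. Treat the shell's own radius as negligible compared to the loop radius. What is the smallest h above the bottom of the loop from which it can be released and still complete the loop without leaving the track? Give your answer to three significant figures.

h_min ≈ 3.32 m

For this body I = (2/3)MR², i.e. k = I/(MR²) = 2/3.
At the top of the loop, the minimum-contact condition is Mg = Mv_top²/r, so v_top² = gr.
With ω = v/R, the kinetic energy at speed v is ½(1+k)Mv² = (5/6)Mv².
Energy conservation from release (height h) to the top (height 2r): Mgh = Mg(2r) + (5/6)M·gr.
Thus h_min = 2r + (1+k)r/2 = r(2 + 1.667/2) = 1.17 × 2.833 ≈ 3.32 m.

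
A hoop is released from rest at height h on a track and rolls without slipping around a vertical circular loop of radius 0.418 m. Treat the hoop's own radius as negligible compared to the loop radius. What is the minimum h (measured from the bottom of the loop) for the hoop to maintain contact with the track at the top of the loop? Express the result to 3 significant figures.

h_min ≈ 1.25 m

With I = MR², the ratio k = I/(MR²) is 1.
At the top, contact is just lost when gravity alone supplies the centripetal force: Mg = Mv_top²/r, i.e. v_top² = gr.
With ω = v/R, the kinetic energy at speed v is ½(1+k)Mv² = Mv².
Energy conservation from release (height h) to the top (height 2r): Mgh = Mg(2r) + M·gr.
Thus h_min = 2r + (1+k)r/2 = r(2 + 2/2) = 0.418 × 3 ≈ 1.25 m.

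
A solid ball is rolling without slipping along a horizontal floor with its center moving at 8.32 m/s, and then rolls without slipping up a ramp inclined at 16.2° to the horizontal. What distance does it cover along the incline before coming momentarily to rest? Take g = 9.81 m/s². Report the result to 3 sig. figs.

For this body I = (2/5)MR², i.e. k = I/(MR²) = 0.4.
Pure rolling means v = ωR; then KE = ½Mv² + ½I(v/R)² = ½(1+k)Mv² = (7/10)Mv².
Setting this equal to Mgh gives the vertical rise h = (1+k)v₀²/(2g) = 1.4×8.32²/(2×9.81) = 4.939 m.
The distance along the slope is d = h/sinθ = 4.939/sin16.2° ≈ 17.7 m.

d ≈ 17.7 m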